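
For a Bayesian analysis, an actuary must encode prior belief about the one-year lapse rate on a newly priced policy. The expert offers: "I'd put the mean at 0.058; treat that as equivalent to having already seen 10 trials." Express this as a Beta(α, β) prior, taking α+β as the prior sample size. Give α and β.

Under the effective-sample-size interpretation, Beta(α, β) has prior mean α/(α+β) and prior sample size α+β.
So α+β = 10 and α/(α+β) = 0.058, giving α = 0.058·10 = 0.58 and β = 10 − 0.58 = 9.42.

α = 0.58, β = 9.42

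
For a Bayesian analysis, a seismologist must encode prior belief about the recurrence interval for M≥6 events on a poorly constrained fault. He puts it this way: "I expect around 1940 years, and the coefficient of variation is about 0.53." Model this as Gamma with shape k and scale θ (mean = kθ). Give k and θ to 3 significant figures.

For Gamma(k, scale θ): mean = kθ, variance = kθ², so CV = 1/√k.
CV = 0.53, hence k = 1/CV² = 3.56.
Then θ = mean/k = 1940/3.56 = 545.

k ≈ 3.56, θ ≈ 545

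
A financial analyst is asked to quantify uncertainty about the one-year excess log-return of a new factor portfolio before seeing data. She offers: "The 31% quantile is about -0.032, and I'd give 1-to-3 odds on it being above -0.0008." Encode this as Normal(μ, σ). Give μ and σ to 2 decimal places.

For Normal(μ,σ), the p-quantile is μ + z_p·σ. Here z_{0.31} = -0.4959, z_{0.75} = 0.6745.
So -0.032 = μ − 0.4959σ and -0.0008 = μ + 0.6745σ.
Subtracting: σ = (-0.0008 − -0.032)/(0.6745 − (-0.4959)) = 0.03.
Then μ = -0.032 − (-0.4959)·0.03 = -0.02.

μ = -0.02, σ = 0.03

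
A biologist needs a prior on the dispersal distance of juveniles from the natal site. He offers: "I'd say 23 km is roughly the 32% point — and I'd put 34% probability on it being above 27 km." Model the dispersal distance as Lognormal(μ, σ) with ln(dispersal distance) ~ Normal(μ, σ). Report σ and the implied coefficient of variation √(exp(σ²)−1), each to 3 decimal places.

If T ~ Lognormal(μ,σ) then ln T ~ Normal(μ,σ), so the p-quantile of ln T is μ + z_p·σ.
ln(23) = 3.135 and ln(27) = 3.296; z_{0.32} = -0.4677, z_{0.66} = 0.4125.
σ = (3.296 − 3.135)/(0.4125 − (-0.4677)) = 0.182.
μ = 3.135 − (-0.4677)·0.182 = 3.221.
CV = √(exp(σ²)−1) = √(exp(0.0332)−1) = 0.184.

σ ≈ 0.182, CV ≈ 0.184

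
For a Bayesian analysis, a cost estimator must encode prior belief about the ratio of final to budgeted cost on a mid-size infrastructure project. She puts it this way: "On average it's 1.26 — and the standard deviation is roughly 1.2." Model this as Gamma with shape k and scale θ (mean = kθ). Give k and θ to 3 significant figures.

For Gamma(k, scale θ): mean = kθ, variance = kθ², so CV = 1/√k.
CV = SD/mean = 1.2/1.26 = 0.9524, hence k = 1/CV² = 1.1.
Then θ = mean/k = 1.26/1.1 = 1.14.

k ≈ 1.1, θ ≈ 1.14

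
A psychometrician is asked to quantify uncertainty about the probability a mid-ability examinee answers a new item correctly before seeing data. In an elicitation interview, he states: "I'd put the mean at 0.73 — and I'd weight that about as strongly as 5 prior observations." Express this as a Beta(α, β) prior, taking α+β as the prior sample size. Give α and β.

α = 3.65, β = 1.35

Under the effective-sample-size interpretation, Beta(α, β) has prior mean α/(α+β) and prior sample size α+β.
So α+β = 5 and α/(α+β) = 0.73, giving α = 0.73·5 = 3.65 and β = 5 − 3.65 = 1.35.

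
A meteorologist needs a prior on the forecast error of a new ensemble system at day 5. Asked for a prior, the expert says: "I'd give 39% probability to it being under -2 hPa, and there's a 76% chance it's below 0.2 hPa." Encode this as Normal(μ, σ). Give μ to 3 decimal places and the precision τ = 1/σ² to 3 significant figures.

The p-quantile of Normal(μ,σ) is μ + z_p·σ, with z_{0.39} = -0.2793 and z_{0.76} = 0.7063.
Eliminate σ: μ = (z₂·x₁ − z₁·x₂)/(z₂ − z₁) = (0.7063·-2 − (-0.2793)·0.2)/0.9856 = -1.377.
Then σ = (x₂ − x₁)/(z₂ − z₁) = (0.2 − -2)/0.9856 = 2.232.
Precision τ = 1/σ² = 1/2.232² = 0.201.

μ = -1.377, τ = 0.201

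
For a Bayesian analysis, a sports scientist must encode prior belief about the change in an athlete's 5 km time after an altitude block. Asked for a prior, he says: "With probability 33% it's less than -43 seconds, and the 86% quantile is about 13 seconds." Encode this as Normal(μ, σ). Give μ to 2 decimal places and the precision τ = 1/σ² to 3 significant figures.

μ = -26.80, τ = 0.000737

The p-quantile of Normal(μ,σ) is μ + z_p·σ, with z_{0.33} = -0.4399 and z_{0.86} = 1.08.
Eliminate σ: μ = (z₂·x₁ − z₁·x₂)/(z₂ − z₁) = (1.08·-43 − (-0.4399)·13)/1.52 = -26.80.
Then σ = (x₂ − x₁)/(z₂ − z₁) = (13 − -43)/1.52 = 36.84.
Precision τ = 1/σ² = 1/36.84² = 0.000737.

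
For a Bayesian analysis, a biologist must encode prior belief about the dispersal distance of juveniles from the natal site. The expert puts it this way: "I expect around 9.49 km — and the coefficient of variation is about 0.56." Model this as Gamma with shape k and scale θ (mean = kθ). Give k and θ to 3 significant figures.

k ≈ 3.19, θ ≈ 2.98

For Gamma(k, scale θ): mean = kθ, variance = kθ², so CV = 1/√k.
CV = 0.56, hence k = 1/CV² = 3.19.
Then θ = mean/k = 9.49/3.19 = 2.98.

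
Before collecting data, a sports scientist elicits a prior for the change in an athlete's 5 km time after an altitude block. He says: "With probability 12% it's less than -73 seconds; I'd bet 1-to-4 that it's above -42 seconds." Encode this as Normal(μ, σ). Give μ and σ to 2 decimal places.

μ = -54.94, σ = 15.37

For Normal(μ,σ), the p-quantile is μ + z_p·σ. Here z_{0.12} = -1.175, z_{0.8} = 0.8416.
So -73 = μ − 1.175σ and -42 = μ + 0.8416σ.
Subtracting: σ = (-42 − -73)/(0.8416 − (-1.175)) = 15.37.
Then μ = -73 − (-1.175)·15.37 = -54.94.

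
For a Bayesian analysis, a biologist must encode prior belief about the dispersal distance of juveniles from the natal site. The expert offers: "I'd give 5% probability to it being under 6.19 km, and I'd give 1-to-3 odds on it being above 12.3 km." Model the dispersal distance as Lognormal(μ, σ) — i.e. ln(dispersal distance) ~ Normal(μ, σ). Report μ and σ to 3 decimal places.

If T ~ Lognormal(μ,σ) then ln T ~ Normal(μ,σ), so the p-quantile of ln T is μ + z_p·σ.
ln(6.19) = 1.823 and ln(12.3) = 2.51; z_{0.05} = -1.645, z_{0.75} = 0.6745.
σ = (2.51 − 1.823)/(0.6745 − (-1.645)) = 0.296.
μ = 1.823 − (-1.645)·0.296 = 2.310.

μ ≈ 2.310, σ ≈ 0.296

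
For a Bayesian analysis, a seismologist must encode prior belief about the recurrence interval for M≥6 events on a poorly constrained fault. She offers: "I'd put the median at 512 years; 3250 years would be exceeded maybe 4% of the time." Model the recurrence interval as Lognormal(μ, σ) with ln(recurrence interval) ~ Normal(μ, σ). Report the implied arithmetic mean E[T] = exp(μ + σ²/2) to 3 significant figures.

If T ~ Lognormal(μ,σ) then ln T ~ Normal(μ,σ), so the p-quantile of ln T is μ + z_p·σ.
ln(512) = 6.238 and ln(3250) = 8.086; z_{0.5} = 0, z_{0.96} = 1.751.
σ = (8.086 − 6.238)/(1.751 − (0)) = 1.056.
μ = 6.238 − (0)·1.056 = 6.238.
E[T] = exp(μ + σ²/2) = exp(6.238 + 0.5572) = 894 years.

E[T] ≈ 894 years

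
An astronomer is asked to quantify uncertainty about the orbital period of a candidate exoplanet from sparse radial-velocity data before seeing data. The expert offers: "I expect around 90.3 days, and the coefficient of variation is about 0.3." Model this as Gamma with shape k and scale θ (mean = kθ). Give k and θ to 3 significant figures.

For Gamma(k, scale θ): mean = kθ, variance = kθ², so CV = 1/√k.
CV = 0.3, hence k = 1/CV² = 11.1.
Then θ = mean/k = 90.3/11.1 = 8.13.

k ≈ 11.1, θ ≈ 8.13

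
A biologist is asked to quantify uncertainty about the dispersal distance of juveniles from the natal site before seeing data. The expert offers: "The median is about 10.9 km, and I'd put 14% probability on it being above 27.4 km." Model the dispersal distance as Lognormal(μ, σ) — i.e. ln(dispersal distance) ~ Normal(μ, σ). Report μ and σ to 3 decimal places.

μ ≈ 2.389, σ ≈ 0.853

If T ~ Lognormal(μ,σ) then ln T ~ Normal(μ,σ), so the p-quantile of ln T is μ + z_p·σ.
ln(10.9) = 2.389 and ln(27.4) = 3.311; z_{0.5} = 0, z_{0.86} = 1.08.
σ = (3.311 − 2.389)/(1.08 − (0)) = 0.853.
μ = 2.389 − (0)·0.853 = 2.389.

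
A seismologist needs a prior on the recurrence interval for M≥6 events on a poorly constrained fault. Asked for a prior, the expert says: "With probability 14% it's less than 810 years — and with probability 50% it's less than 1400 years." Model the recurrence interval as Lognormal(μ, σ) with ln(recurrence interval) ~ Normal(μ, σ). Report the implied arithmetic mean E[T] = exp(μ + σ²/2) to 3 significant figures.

E[T] ≈ 1590 years

If T ~ Lognormal(μ,σ) then ln T ~ Normal(μ,σ), so the p-quantile of ln T is μ + z_p·σ.
ln(810) = 6.697 and ln(1400) = 7.244; z_{0.14} = -1.08, z_{0.5} = 0.
σ = (7.244 − 6.697)/(0 − (-1.08)) = 0.507.
μ = 6.697 − (-1.08)·0.507 = 7.244.
E[T] = exp(μ + σ²/2) = exp(7.244 + 0.1283) = 1590 years.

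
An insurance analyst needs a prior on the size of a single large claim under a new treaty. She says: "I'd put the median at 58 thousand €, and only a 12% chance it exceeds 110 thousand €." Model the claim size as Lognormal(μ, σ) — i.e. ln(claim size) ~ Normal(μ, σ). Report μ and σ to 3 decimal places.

If T ~ Lognormal(μ,σ) then ln T ~ Normal(μ,σ), so the p-quantile of ln T is μ + z_p·σ.
ln(58) = 4.06 and ln(110) = 4.7; z_{0.5} = 0, z_{0.88} = 1.175.
σ = (4.7 − 4.06)/(1.175 − (0)) = 0.545.
μ = 4.06 − (0)·0.545 = 4.060.

μ ≈ 4.060, σ ≈ 0.545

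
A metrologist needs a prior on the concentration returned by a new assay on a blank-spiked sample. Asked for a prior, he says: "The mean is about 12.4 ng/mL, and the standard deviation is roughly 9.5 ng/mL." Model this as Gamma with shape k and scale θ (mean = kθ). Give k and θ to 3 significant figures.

k ≈ 1.7, θ ≈ 7.28

For Gamma(k, scale θ): mean = kθ, variance = kθ², so CV = 1/√k.
CV = SD/mean = 9.5/12.4 = 0.7661, hence k = 1/CV² = 1.7.
Then θ = mean/k = 12.4/1.7 = 7.28.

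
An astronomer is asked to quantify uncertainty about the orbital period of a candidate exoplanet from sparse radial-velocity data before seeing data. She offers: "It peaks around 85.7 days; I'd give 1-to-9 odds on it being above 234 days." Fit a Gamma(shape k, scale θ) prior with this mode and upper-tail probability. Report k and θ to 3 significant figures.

Gamma(k,θ) with k>1 has mode (k−1)θ, so θ = 85.7/(k−1).
Need P(X < 234) = 0.9 with θ tied to k this way. Start at k = 2, θ = 85.7: P(X<234) ≈ 0.757.
Too low — raise k to concentrate. Iterating converges to k ≈ 2.9.
Then θ = 85.7/(2.9−1) ≈ 45.2.

k ≈ 2.9, θ ≈ 45.2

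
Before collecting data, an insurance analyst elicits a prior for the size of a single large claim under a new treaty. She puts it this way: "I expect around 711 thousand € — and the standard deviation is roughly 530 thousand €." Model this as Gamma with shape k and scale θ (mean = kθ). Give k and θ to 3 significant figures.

For Gamma(k, scale θ): mean = kθ, variance = kθ², so CV = 1/√k.
CV = SD/mean = 530/711 = 0.7454, hence k = 1/CV² = 1.8.
Then θ = mean/k = 711/1.8 = 395.

k ≈ 1.8, θ ≈ 395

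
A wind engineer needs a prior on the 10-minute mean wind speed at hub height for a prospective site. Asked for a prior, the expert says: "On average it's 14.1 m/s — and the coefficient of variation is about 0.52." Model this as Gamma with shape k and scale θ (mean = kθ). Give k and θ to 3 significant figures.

For Gamma(k, scale θ): mean = kθ, variance = kθ², so CV = 1/√k.
CV = 0.52, hence k = 1/CV² = 3.7.
Then θ = mean/k = 14.1/3.7 = 3.81.

k ≈ 3.7, θ ≈ 3.81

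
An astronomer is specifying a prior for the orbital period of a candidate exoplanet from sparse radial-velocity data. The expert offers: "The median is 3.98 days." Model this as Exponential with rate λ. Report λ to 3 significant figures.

Exponential median = ln 2 / λ, so λ = ln 2 / 3.98 = 0.174.

λ ≈ 0.174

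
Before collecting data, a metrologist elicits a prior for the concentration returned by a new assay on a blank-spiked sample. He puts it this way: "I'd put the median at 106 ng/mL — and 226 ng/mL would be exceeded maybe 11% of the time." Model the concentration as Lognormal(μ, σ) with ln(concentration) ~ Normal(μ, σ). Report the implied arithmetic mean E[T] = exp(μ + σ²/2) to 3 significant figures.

If T ~ Lognormal(μ,σ) then ln T ~ Normal(μ,σ), so the p-quantile of ln T is μ + z_p·σ.
ln(106) = 4.663 and ln(226) = 5.421; z_{0.5} = 0, z_{0.89} = 1.227.
σ = (5.421 − 4.663)/(1.227 − (0)) = 0.617.
μ = 4.663 − (0)·0.617 = 4.663.
E[T] = exp(μ + σ²/2) = exp(4.663 + 0.1905) = 128 ng/mL.

E[T] ≈ 128 ng/mL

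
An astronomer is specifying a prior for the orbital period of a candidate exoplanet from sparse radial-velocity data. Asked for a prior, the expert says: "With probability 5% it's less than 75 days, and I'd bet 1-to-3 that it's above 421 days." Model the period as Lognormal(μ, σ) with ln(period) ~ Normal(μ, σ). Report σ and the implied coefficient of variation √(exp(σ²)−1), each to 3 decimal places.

If T ~ Lognormal(μ,σ) then ln T ~ Normal(μ,σ), so the p-quantile of ln T is μ + z_p·σ.
ln(75) = 4.317 and ln(421) = 6.043; z_{0.05} = -1.645, z_{0.75} = 0.6745.
σ = (6.043 − 4.317)/(0.6745 − (-1.645)) = 0.744.
μ = 4.317 − (-1.645)·0.744 = 5.541.
CV = √(exp(σ²)−1) = √(exp(0.5532)−1) = 0.860.

σ ≈ 0.744, CV ≈ 0.860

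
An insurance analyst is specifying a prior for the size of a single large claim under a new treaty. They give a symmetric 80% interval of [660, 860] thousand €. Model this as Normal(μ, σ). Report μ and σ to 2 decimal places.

A symmetric 80% interval runs μ ± z·σ with z = 1.282.
Half-width = 100, so σ = 100/1.282 = 78.03.
μ is the interval midpoint, 760.00.

μ = 760.00, σ = 78.03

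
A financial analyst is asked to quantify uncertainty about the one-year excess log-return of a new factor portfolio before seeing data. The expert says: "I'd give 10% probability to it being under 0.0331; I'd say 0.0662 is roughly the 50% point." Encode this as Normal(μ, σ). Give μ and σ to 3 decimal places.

The p-quantile of Normal(μ,σ) is μ + z_p·σ, with z_{0.1} = -1.282 and z_{0.5} = 0.
Eliminate σ: μ = (z₂·x₁ − z₁·x₂)/(z₂ − z₁) = (0·0.0331 − (-1.282)·0.0662)/1.282 = 0.066.
Then σ = (x₂ − x₁)/(z₂ − z₁) = (0.0662 − 0.0331)/1.282 = 0.026.

μ = 0.066, σ = 0.026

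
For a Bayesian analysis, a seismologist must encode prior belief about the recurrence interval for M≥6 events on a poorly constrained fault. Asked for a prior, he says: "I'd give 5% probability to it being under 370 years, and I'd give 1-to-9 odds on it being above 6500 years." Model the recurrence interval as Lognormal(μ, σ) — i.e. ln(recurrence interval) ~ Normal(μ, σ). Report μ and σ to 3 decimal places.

If T ~ Lognormal(μ,σ) then ln T ~ Normal(μ,σ), so the p-quantile of ln T is μ + z_p·σ.
ln(370) = 5.914 and ln(6500) = 8.78; z_{0.05} = -1.645, z_{0.9} = 1.282.
σ = (8.78 − 5.914)/(1.282 − (-1.645)) = 0.979.
μ = 5.914 − (-1.645)·0.979 = 7.524.

μ ≈ 7.524, σ ≈ 0.979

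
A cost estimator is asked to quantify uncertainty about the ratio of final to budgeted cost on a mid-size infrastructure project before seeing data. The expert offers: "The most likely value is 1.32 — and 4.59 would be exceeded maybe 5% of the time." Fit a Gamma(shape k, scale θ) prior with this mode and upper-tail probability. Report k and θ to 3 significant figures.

k ≈ 2.66, θ ≈ 0.793

Gamma(k,θ) with k>1 has mode (k−1)θ, so θ = 1.32/(k−1).
Need P(X < 4.59) = 0.95 with θ tied to k this way. Start at k = 2, θ = 1.32: P(X<4.59) ≈ 0.862.
Too low — raise k to concentrate. Iterating converges to k ≈ 2.66.
Then θ = 1.32/(2.66−1) ≈ 0.793.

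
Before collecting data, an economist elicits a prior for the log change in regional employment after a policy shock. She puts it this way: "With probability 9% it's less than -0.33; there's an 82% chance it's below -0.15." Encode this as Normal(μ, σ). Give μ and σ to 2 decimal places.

For Normal(μ,σ), the p-quantile is μ + z_p·σ. Here z_{0.09} = -1.341, z_{0.82} = 0.9154.
So -0.33 = μ − 1.341σ and -0.15 = μ + 0.9154σ.
Subtracting: σ = (-0.15 − -0.33)/(0.9154 − (-1.341)) = 0.08.
Then μ = -0.33 − (-1.341)·0.08 = -0.22.

μ = -0.22, σ = 0.08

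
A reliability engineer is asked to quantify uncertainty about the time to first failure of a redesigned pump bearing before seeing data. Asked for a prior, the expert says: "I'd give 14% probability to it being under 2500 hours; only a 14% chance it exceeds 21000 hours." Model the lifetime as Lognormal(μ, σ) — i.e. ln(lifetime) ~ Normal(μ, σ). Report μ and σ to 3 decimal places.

μ ≈ 8.888, σ ≈ 0.985

If T ~ Lognormal(μ,σ) then ln T ~ Normal(μ,σ), so the p-quantile of ln T is μ + z_p·σ.
ln(2500) = 7.824 and ln(21000) = 9.952; z_{0.14} = -1.08, z_{0.86} = 1.08.
σ = (9.952 − 7.824)/(1.08 − (-1.08)) = 0.985.
μ = 7.824 − (-1.08)·0.985 = 8.888.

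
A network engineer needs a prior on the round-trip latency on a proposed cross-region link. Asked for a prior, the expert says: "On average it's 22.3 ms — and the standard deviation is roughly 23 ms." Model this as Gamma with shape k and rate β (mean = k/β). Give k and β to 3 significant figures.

k ≈ 0.94, β ≈ 0.0422

For Gamma(k, rate β): mean = k/β, variance = k/β², so CV = 1/√k.
CV = SD/mean = 23/22.3 = 1.031, hence k = 1/CV² = 0.94.
Then β = k/mean = 0.94/22.3 = 0.0422.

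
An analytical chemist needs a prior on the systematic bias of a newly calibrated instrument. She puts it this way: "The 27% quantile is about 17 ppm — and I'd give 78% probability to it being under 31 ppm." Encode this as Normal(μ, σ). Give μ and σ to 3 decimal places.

For Normal(μ,σ), the p-quantile is μ + z_p·σ. Here z_{0.27} = -0.6128, z_{0.78} = 0.7722.
So 17 = μ − 0.6128σ and 31 = μ + 0.7722σ.
Subtracting: σ = (31 − 17)/(0.7722 − (-0.6128)) = 10.108.
Then μ = 17 − (-0.6128)·10.108 = 23.194.

μ = 23.194, σ = 10.108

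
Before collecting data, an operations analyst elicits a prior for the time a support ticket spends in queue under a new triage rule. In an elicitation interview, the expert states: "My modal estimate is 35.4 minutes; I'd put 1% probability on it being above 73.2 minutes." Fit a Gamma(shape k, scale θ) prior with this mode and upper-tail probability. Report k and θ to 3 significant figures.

k ≈ 10.2, θ ≈ 3.83

Gamma(k,θ) with k>1 has mode (k−1)θ, so θ = 35.4/(k−1).
Need P(X < 73.2) = 0.99 with θ tied to k this way. Start at k = 2, θ = 35.4: P(X<73.2) ≈ 0.612.
Too low — raise k to concentrate. Iterating converges to k ≈ 10.2.
Then θ = 35.4/(10.2−1) ≈ 3.83.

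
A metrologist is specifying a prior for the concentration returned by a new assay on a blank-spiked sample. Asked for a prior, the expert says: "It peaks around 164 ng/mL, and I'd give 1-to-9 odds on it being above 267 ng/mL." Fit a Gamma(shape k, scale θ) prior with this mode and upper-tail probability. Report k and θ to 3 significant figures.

Gamma(k,θ) with k>1 has mode (k−1)θ, so θ = 164/(k−1).
Need P(X < 267) = 0.9 with θ tied to k this way. Start at k = 2, θ = 164: P(X<267) ≈ 0.484.
Too low — raise k to concentrate. Iterating converges to k ≈ 8.93.
Then θ = 164/(8.93−1) ≈ 20.7.

k ≈ 8.93, θ ≈ 20.7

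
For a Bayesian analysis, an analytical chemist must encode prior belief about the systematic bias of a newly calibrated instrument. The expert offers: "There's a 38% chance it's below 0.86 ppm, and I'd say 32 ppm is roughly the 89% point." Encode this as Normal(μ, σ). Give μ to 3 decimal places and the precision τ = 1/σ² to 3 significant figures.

μ = 7.069, τ = 0.00242

For Normal(μ,σ), the p-quantile is μ + z_p·σ. Here z_{0.38} = -0.3055, z_{0.89} = 1.227.
So 0.86 = μ − 0.3055σ and 32 = μ + 1.227σ.
Subtracting: σ = (32 − 0.86)/(1.227 − (-0.3055)) = 20.326.
Then μ = 0.86 − (-0.3055)·20.326 = 7.069.
Precision τ = 1/σ² = 1/20.33² = 0.00242.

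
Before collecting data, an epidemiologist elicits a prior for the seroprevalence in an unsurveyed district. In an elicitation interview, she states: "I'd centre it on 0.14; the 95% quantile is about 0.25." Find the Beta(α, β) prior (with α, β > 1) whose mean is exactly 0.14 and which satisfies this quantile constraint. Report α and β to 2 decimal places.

α ≈ 4.55, β ≈ 27.93

With mean 0.14 fixed, write α = 0.14s, β = 0.86s where s = α+β.
Need P(θ < 0.25) = 0.95 under Beta(0.14s, 0.86s). Normal approximation: (q−m)/√(m(1−m)/s) ≈ z_{0.95} = 1.64, so s ≈ 0.14·0.86·(1.64)²/(0.25−0.14)² = 26.9.
At s = 26.9: P(θ<0.25) ≈ 0.935. Adjusting to match 0.95 gives s ≈ 32.48.
So α = 0.14·32.48 ≈ 4.55, β = 0.86·32.48 ≈ 27.93.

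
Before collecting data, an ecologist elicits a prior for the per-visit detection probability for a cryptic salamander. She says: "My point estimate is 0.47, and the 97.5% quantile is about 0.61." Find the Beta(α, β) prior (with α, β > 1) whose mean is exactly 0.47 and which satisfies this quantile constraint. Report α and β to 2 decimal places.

With mean 0.47 fixed, write α = 0.47s, β = 0.53s where s = α+β.
Need P(θ < 0.61) = 0.975 under Beta(0.47s, 0.53s). Normal approximation: (q−m)/√(m(1−m)/s) ≈ z_{0.975} = 1.96, so s ≈ 0.47·0.53·(1.96)²/(0.61−0.47)² = 48.8.
At s = 48.8: P(θ<0.61) ≈ 0.976. Adjusting to match 0.975 gives s ≈ 48.20.
So α = 0.47·48.20 ≈ 22.65, β = 0.53·48.20 ≈ 25.55.

α ≈ 22.65, β ≈ 25.55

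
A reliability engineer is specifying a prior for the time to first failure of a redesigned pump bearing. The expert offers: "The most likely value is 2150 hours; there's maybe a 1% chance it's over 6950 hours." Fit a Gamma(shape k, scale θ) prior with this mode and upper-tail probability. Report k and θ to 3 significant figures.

k ≈ 4.21, θ ≈ 670

Gamma(k,θ) with k>1 has mode (k−1)θ, so θ = 2150/(k−1).
Need P(X < 6950) = 0.99 with θ tied to k this way. Start at k = 2, θ = 2150: P(X<6950) ≈ 0.833.
Too low — raise k to concentrate. Iterating converges to k ≈ 4.21.
Then θ = 2150/(4.21−1) ≈ 670.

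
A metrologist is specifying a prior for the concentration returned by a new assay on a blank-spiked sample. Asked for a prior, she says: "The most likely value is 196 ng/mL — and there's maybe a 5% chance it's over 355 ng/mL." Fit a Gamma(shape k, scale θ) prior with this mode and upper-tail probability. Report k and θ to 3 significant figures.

Gamma(k,θ) with k>1 has mode (k−1)θ, so θ = 196/(k−1).
Need P(X < 355) = 0.95 with θ tied to k this way. Start at k = 2, θ = 196: P(X<355) ≈ 0.540.
Too low — raise k to concentrate. Iterating converges to k ≈ 8.9.
Then θ = 196/(8.9−1) ≈ 24.8.

k ≈ 8.9, θ ≈ 24.8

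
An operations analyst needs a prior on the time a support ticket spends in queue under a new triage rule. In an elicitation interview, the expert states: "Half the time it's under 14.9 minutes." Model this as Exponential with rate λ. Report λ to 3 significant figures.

λ ≈ 0.0465

Exponential median = ln 2 / λ, so λ = ln 2 / 14.9 = 0.0465.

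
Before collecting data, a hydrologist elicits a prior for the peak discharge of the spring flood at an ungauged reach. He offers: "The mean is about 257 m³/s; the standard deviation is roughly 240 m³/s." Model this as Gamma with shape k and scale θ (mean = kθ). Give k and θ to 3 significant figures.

k ≈ 1.15, θ ≈ 224

For Gamma(k, scale θ): mean = kθ, variance = kθ², so CV = 1/√k.
CV = SD/mean = 240/257 = 0.9339, hence k = 1/CV² = 1.15.
Then θ = mean/k = 257/1.15 = 224.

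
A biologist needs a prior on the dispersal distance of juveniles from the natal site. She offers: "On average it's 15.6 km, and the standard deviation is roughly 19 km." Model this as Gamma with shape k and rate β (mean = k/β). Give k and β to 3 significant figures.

For Gamma(k, rate β): mean = k/β, variance = k/β², so CV = 1/√k.
CV = SD/mean = 19/15.6 = 1.218, hence k = 1/CV² = 0.674.
Then β = k/mean = 0.674/15.6 = 0.0432.

k ≈ 0.674, β ≈ 0.0432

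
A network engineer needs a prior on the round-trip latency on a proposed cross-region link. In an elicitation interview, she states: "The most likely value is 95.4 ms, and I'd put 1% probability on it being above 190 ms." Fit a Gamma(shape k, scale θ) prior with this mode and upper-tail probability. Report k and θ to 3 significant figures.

k ≈ 11.4, θ ≈ 9.21

Gamma(k,θ) with k>1 has mode (k−1)θ, so θ = 95.4/(k−1).
Need P(X < 190) = 0.99 with θ tied to k this way. Start at k = 2, θ = 95.4: P(X<190) ≈ 0.592.
Too low — raise k to concentrate. Iterating converges to k ≈ 11.4.
Then θ = 95.4/(11.4−1) ≈ 9.21.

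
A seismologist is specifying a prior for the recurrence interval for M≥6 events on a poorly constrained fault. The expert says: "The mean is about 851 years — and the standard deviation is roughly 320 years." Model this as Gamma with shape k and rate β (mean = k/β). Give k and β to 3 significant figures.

k ≈ 7.07, β ≈ 0.00831

For Gamma(k, rate β): mean = k/β, variance = k/β², so CV = 1/√k.
CV = SD/mean = 320/851 = 0.376, hence k = 1/CV² = 7.07.
Then β = k/mean = 7.07/851 = 0.00831.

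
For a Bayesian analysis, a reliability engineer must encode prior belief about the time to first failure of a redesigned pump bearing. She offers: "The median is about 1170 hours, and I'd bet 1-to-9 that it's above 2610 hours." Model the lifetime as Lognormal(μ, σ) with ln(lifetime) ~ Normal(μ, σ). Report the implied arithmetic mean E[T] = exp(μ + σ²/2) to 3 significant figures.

If T ~ Lognormal(μ,σ) then ln T ~ Normal(μ,σ), so the p-quantile of ln T is μ + z_p·σ.
ln(1170) = 7.065 and ln(2610) = 7.867; z_{0.5} = 0, z_{0.9} = 1.282.
σ = (7.867 − 7.065)/(1.282 − (0)) = 0.626.
μ = 7.065 − (0)·0.626 = 7.065.
E[T] = exp(μ + σ²/2) = exp(7.065 + 0.1960) = 1420 hours.

E[T] ≈ 1420 hours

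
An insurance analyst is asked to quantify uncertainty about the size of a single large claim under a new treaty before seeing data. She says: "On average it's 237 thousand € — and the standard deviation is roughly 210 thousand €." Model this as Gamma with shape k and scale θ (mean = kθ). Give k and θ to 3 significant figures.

For Gamma(k, scale θ): mean = kθ, variance = kθ², so CV = 1/√k.
CV = SD/mean = 210/237 = 0.8861, hence k = 1/CV² = 1.27.
Then θ = mean/k = 237/1.27 = 186.

k ≈ 1.27, θ ≈ 186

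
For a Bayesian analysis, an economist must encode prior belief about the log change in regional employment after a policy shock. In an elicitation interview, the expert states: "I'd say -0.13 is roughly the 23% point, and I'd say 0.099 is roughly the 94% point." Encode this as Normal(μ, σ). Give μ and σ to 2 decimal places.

The p-quantile of Normal(μ,σ) is μ + z_p·σ, with z_{0.23} = -0.7388 and z_{0.94} = 1.555.
Eliminate σ: μ = (z₂·x₁ − z₁·x₂)/(z₂ − z₁) = (1.555·-0.13 − (-0.7388)·0.099)/2.294 = -0.06.
Then σ = (x₂ − x₁)/(z₂ − z₁) = (0.099 − -0.13)/2.294 = 0.10.

μ = -0.06, σ = 0.10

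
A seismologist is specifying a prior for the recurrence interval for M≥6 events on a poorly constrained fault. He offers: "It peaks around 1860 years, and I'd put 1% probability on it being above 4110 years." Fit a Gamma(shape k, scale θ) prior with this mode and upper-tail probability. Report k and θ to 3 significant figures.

k ≈ 8.66, θ ≈ 243

Gamma(k,θ) with k>1 has mode (k−1)θ, so θ = 1860/(k−1).
Need P(X < 4110) = 0.99 with θ tied to k this way. Start at k = 2, θ = 1860: P(X<4110) ≈ 0.648.
Too low — raise k to concentrate. Iterating converges to k ≈ 8.66.
Then θ = 1860/(8.66−1) ≈ 243.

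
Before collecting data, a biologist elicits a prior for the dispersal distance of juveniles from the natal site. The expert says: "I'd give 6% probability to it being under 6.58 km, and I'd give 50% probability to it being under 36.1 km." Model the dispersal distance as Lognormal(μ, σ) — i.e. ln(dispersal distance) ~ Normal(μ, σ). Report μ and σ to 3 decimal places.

μ ≈ 3.586, σ ≈ 1.095

If T ~ Lognormal(μ,σ) then ln T ~ Normal(μ,σ), so the p-quantile of ln T is μ + z_p·σ.
ln(6.58) = 1.884 and ln(36.1) = 3.586; z_{0.06} = -1.555, z_{0.5} = 0.
σ = (3.586 − 1.884)/(0 − (-1.555)) = 1.095.
μ = 1.884 − (-1.555)·1.095 = 3.586.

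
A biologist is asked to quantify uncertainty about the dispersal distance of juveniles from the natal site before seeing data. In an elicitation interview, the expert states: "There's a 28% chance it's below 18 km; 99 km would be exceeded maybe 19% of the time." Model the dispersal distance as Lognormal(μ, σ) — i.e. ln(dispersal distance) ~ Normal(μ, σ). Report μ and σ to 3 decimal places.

μ ≈ 3.571, σ ≈ 1.167

If T ~ Lognormal(μ,σ) then ln T ~ Normal(μ,σ), so the p-quantile of ln T is μ + z_p·σ.
ln(18) = 2.89 and ln(99) = 4.595; z_{0.28} = -0.5828, z_{0.81} = 0.8779.
σ = (4.595 − 2.89)/(0.8779 − (-0.5828)) = 1.167.
μ = 2.89 − (-0.5828)·1.167 = 3.571.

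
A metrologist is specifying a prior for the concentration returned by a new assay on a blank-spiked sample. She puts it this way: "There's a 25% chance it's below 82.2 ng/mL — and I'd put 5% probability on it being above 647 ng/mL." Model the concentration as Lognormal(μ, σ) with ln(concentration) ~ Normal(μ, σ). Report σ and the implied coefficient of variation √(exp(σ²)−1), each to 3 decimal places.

σ ≈ 0.890, CV ≈ 1.098

If T ~ Lognormal(μ,σ) then ln T ~ Normal(μ,σ), so the p-quantile of ln T is μ + z_p·σ.
ln(82.2) = 4.409 and ln(647) = 6.472; z_{0.25} = -0.6745, z_{0.95} = 1.645.
σ = (6.472 − 4.409)/(1.645 − (-0.6745)) = 0.890.
μ = 4.409 − (-0.6745)·0.890 = 5.009.
CV = √(exp(σ²)−1) = √(exp(0.7913)−1) = 1.098.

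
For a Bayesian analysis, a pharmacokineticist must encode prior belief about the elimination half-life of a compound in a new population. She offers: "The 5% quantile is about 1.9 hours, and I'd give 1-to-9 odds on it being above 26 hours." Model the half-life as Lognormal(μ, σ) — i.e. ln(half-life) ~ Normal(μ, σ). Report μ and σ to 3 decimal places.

μ ≈ 2.112, σ ≈ 0.894

If T ~ Lognormal(μ,σ) then ln T ~ Normal(μ,σ), so the p-quantile of ln T is μ + z_p·σ.
ln(1.9) = 0.6419 and ln(26) = 3.258; z_{0.05} = -1.645, z_{0.9} = 1.282.
σ = (3.258 − 0.6419)/(1.282 − (-1.645)) = 0.894.
μ = 0.6419 − (-1.645)·0.894 = 2.112.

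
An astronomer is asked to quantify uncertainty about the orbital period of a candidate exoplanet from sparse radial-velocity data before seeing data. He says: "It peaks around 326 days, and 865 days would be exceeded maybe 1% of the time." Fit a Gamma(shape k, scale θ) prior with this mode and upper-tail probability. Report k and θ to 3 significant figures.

Gamma(k,θ) with k>1 has mode (k−1)θ, so θ = 326/(k−1).
Need P(X < 865) = 0.99 with θ tied to k this way. Start at k = 2, θ = 326: P(X<865) ≈ 0.743.
Too low — raise k to concentrate. Iterating converges to k ≈ 5.86.
Then θ = 326/(5.86−1) ≈ 67.

k ≈ 5.86, θ ≈ 67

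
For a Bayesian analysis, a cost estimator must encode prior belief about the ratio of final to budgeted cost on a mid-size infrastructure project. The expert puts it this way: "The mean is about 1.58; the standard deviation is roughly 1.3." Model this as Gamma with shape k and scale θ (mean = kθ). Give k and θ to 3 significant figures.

For Gamma(k, scale θ): mean = kθ, variance = kθ², so CV = 1/√k.
CV = SD/mean = 1.3/1.58 = 0.8228, hence k = 1/CV² = 1.48.
Then θ = mean/k = 1.58/1.48 = 1.07.

k ≈ 1.48, θ ≈ 1.07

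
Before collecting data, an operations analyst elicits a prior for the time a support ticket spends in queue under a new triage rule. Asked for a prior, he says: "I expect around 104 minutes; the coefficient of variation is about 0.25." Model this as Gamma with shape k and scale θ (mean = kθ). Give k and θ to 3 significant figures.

k ≈ 16, θ ≈ 6.5

For Gamma(k, scale θ): mean = kθ, variance = kθ², so CV = 1/√k.
CV = 0.25, hence k = 1/CV² = 16.
Then θ = mean/k = 104/16 = 6.5.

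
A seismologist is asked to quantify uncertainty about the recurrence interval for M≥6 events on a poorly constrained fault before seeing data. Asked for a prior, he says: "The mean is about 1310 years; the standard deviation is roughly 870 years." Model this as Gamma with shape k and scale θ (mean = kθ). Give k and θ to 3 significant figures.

For Gamma(k, scale θ): mean = kθ, variance = kθ², so CV = 1/√k.
CV = SD/mean = 870/1310 = 0.6641, hence k = 1/CV² = 2.27.
Then θ = mean/k = 1310/2.27 = 578.

k ≈ 2.27, θ ≈ 578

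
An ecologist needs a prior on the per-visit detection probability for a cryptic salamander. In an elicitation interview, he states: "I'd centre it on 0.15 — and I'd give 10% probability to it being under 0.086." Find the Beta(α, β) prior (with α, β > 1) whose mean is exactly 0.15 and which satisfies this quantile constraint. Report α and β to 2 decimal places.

α ≈ 6.67, β ≈ 37.81

With mean 0.15 fixed, write α = 0.15s, β = 0.85s where s = α+β.
Need P(θ < 0.086) = 0.1 under Beta(0.15s, 0.85s). Normal approximation: (q−m)/√(m(1−m)/s) ≈ z_{0.1} = -1.28, so s ≈ 0.15·0.85·(-1.28)²/(0.086−0.15)² = 51.1.
At s = 51.1: P(θ<0.086) ≈ 0.082. Adjusting to match 0.1 gives s ≈ 44.48.
So α = 0.15·44.48 ≈ 6.67, β = 0.85·44.48 ≈ 37.81.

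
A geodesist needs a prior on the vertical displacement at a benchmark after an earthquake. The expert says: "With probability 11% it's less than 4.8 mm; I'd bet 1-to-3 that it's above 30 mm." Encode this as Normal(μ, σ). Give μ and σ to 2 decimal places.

For Normal(μ,σ), the p-quantile is μ + z_p·σ. Here z_{0.11} = -1.227, z_{0.75} = 0.6745.
So 4.8 = μ − 1.227σ and 30 = μ + 0.6745σ.
Subtracting: σ = (30 − 4.8)/(0.6745 − (-1.227)) = 13.26.
Then μ = 4.8 − (-1.227)·13.26 = 21.06.

μ = 21.06, σ = 13.26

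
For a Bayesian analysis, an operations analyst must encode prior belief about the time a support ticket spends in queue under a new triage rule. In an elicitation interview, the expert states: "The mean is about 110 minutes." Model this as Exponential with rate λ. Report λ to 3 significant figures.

Exponential mean = 1/λ, so λ = 1/110.0 = 0.00909.

λ ≈ 0.00909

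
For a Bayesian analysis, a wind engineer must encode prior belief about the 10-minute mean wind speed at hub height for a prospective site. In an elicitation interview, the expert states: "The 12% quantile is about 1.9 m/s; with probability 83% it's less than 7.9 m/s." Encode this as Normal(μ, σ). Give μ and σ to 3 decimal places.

μ = 5.211, σ = 2.818

The p-quantile of Normal(μ,σ) is μ + z_p·σ, with z_{0.12} = -1.175 and z_{0.83} = 0.9542.
Eliminate σ: μ = (z₂·x₁ − z₁·x₂)/(z₂ − z₁) = (0.9542·1.9 − (-1.175)·7.9)/2.129 = 5.211.
Then σ = (x₂ − x₁)/(z₂ − z₁) = (7.9 − 1.9)/2.129 = 2.818.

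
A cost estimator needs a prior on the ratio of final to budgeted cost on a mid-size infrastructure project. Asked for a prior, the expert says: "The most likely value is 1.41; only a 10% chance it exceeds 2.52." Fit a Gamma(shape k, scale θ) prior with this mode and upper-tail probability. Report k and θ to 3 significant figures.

k ≈ 6.64, θ ≈ 0.25

Gamma(k,θ) with k>1 has mode (k−1)θ, so θ = 1.41/(k−1).
Need P(X < 2.52) = 0.9 with θ tied to k this way. Start at k = 2, θ = 1.41: P(X<2.52) ≈ 0.533.
Too low — raise k to concentrate. Iterating converges to k ≈ 6.64.
Then θ = 1.41/(6.64−1) ≈ 0.25.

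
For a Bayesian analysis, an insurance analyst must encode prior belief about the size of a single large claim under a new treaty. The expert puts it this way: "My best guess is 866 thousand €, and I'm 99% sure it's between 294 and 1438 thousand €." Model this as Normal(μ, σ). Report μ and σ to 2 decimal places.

μ = 866.00, σ = 222.06

A symmetric 99% interval runs μ ± z·σ with z = 2.576.
Half-width = 572, so σ = 572/2.576 = 222.06.
μ is the stated best guess, 866.00.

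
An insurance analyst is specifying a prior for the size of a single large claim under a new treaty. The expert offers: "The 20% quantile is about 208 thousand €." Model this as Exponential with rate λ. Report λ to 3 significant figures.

P(T < 208.0) = 1 − e^(−λ·208.0) = 0.2, so λ = −ln(1−0.2)/208.0 = −ln(0.8)/208.0 = 0.00107.

λ ≈ 0.00107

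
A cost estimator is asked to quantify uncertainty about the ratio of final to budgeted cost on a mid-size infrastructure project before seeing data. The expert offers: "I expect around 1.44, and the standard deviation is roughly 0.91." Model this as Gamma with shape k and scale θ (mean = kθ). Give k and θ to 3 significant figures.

k ≈ 2.5, θ ≈ 0.575

For Gamma(k, scale θ): mean = kθ, variance = kθ², so CV = 1/√k.
CV = SD/mean = 0.91/1.44 = 0.6319, hence k = 1/CV² = 2.5.
Then θ = mean/k = 1.44/2.5 = 0.575.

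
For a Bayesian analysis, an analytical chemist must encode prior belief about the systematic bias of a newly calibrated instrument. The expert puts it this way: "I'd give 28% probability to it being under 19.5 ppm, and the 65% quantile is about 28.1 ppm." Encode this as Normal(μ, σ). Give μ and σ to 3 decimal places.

μ = 24.677, σ = 8.883

For Normal(μ,σ), the p-quantile is μ + z_p·σ. Here z_{0.28} = -0.5828, z_{0.65} = 0.3853.
So 19.5 = μ − 0.5828σ and 28.1 = μ + 0.3853σ.
Subtracting: σ = (28.1 − 19.5)/(0.3853 − (-0.5828)) = 8.883.
Then μ = 19.5 − (-0.5828)·8.883 = 24.677.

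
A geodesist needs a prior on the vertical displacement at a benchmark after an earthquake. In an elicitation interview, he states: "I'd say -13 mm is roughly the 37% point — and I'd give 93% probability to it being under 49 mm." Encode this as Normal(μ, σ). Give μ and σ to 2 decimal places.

For Normal(μ,σ), the p-quantile is μ + z_p·σ. Here z_{0.37} = -0.3319, z_{0.93} = 1.476.
So -13 = μ − 0.3319σ and 49 = μ + 1.476σ.
Subtracting: σ = (49 − -13)/(1.476 − (-0.3319)) = 34.30.
Then μ = -13 − (-0.3319)·34.30 = -1.62.

μ = -1.62, σ = 34.30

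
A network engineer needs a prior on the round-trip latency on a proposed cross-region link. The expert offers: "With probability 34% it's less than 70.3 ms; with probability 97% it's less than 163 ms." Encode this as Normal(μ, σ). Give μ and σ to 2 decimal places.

The p-quantile of Normal(μ,σ) is μ + z_p·σ, with z_{0.34} = -0.4125 and z_{0.97} = 1.881.
Eliminate σ: μ = (z₂·x₁ − z₁·x₂)/(z₂ − z₁) = (1.881·70.3 − (-0.4125)·163)/2.293 = 86.97.
Then σ = (x₂ − x₁)/(z₂ − z₁) = (163 − 70.3)/2.293 = 40.42.

μ = 86.97, σ = 40.42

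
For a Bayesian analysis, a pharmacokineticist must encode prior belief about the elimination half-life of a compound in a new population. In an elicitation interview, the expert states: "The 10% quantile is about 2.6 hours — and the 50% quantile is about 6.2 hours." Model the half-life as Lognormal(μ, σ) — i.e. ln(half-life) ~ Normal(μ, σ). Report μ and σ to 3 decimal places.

μ ≈ 1.825, σ ≈ 0.678

If T ~ Lognormal(μ,σ) then ln T ~ Normal(μ,σ), so the p-quantile of ln T is μ + z_p·σ.
ln(2.6) = 0.9555 and ln(6.2) = 1.825; z_{0.1} = -1.282, z_{0.5} = 0.
σ = (1.825 − 0.9555)/(0 − (-1.282)) = 0.678.
μ = 0.9555 − (-1.282)·0.678 = 1.825.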